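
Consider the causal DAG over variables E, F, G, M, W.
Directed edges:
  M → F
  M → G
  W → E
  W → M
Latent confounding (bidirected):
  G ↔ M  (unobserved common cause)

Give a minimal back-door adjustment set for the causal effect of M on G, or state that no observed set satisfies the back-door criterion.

M→G: no observed back-door set.

desc(M)\{M}={F,G}; candidates ⊆ {E,W}.
M↔G: latent back-door arc(s) into M.
size 0: {}; under {} M still reaches {E,G,W} ∋ G.
size 1: {E}, {W}; under {E} M still reaches {G,W} ∋ G.
size 2: {E,W}; under {E,W} M still reaches {G} ∋ G.
M↔G cannot be blocked by any observed set — no back-door set.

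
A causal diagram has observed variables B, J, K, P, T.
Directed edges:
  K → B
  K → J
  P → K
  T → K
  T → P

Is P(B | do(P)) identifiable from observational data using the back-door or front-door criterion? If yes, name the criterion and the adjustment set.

P(B|do(P)): backdoor, adjust for {T}.

desc(P)\{P}={B,J,K}; candidates ⊆ {T}.
size 0: {}; under {} P still reaches {B,J,K,T} ∋ B.
{T}: P⊥B given {T} in G with P→· removed — back-door holds.
P(B|do(P)) = Σ_{T} P(B|P,T)·P(T).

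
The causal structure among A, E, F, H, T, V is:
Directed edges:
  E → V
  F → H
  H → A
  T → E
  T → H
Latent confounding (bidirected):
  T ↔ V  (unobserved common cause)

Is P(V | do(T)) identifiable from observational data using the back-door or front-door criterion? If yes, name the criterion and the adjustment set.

P(V|do(T)): frontdoor, adjust for {E}.

desc(T)\{T}={A,E,H,V}; candidates ⊆ {F}.
T↔V: latent back-door arc(s) into T.
size 0: {}; under {} T still reaches {V} ∋ V.
size 1: {F}; under {F} T still reaches {V} ∋ V.
T↔V cannot be blocked by any observed set — no back-door set.
{E}: (i) intercepts every directed T→V path; (ii) no back-door T→{E}; (iii) {T} blocks every back-door {E}→V. Front-door holds.
P(V|do(T)) = Σ_{E} P(E|T) Σ_{T'} P(V|E,T')P(T').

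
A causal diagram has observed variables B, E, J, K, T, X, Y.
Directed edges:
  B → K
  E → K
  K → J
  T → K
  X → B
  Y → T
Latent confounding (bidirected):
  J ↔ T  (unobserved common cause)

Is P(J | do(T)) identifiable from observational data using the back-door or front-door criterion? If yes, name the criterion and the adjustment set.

P(J|do(T)): frontdoor, adjust for {K}.

desc(T)\{T}={J,K}; candidates ⊆ {B,E,X,Y}.
T↔J: latent back-door arc(s) into T.
size 0: {}; under {} T still reaches {J,Y} ∋ J.
size 1: {B}, {E}, {X} …(+1); under {B} T still reaches {J,Y} ∋ J.
size 2: {B,E}, {B,X}, {B,Y} …(+3); under {B,E} T still reaches {J,Y} ∋ J.
T↔J cannot be blocked by any observed set — no back-door set.
{K}: (i) intercepts every directed T→J path; (ii) no back-door T→{K}; (iii) {T} blocks every back-door {K}→J. Front-door holds.
P(J|do(T)) = Σ_{K} P(K|T) Σ_{T'} P(J|K,T')P(T').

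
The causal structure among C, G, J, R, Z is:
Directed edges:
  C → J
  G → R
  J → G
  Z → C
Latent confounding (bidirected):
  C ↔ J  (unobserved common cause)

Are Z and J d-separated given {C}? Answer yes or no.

No — Z and J are d-connected given {C}.

Bayes-Ball from Z | {C} reaches {G,J,R}.
J ∈ reach(Z|{C}) ⇒ Z ⊥̸ J | {C}.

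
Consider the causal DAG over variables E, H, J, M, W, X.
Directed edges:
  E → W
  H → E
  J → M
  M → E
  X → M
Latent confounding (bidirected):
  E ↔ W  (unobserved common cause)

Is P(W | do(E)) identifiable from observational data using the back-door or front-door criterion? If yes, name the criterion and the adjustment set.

desc(E)\{E}={W}; candidates ⊆ {H,J,M,X}.
E↔W: latent back-door arc(s) into E.
size 0: {}; under {} E still reaches {H,J,M,W,X} ∋ W.
size 1: {H}, {J}, {M} …(+1); under {H} E still reaches {J,M,W,X} ∋ W.
size 2: {H,J}, {H,M}, {H,X} …(+3); under {H,J} E still reaches {M,W,X} ∋ W.
E↔W cannot be blocked by any observed set — no back-door set.
No mediator lies on a directed E→…→W path.
Neither criterion identifies P(W|do(E)) in this graph.

P(W|do(E)): not identifiable (no BD/FD set).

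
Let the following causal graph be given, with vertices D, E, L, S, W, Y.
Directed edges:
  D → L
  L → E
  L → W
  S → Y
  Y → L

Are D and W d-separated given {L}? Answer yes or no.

Bayes-Ball from D | {L} reaches {S,Y}.
W ∉ reach(D|{L}) ⇒ D ⊥ W | {L}.

Yes — D ⊥ W | {L}.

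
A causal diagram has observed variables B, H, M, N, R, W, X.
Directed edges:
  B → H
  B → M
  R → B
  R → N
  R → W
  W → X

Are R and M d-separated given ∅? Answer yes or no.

No — R and M are d-connected given ∅.

Bayes-Ball from R | ∅ reaches {B,H,M,N,W,X}.
M ∈ reach(R|∅) ⇒ R ⊥̸ M | ∅.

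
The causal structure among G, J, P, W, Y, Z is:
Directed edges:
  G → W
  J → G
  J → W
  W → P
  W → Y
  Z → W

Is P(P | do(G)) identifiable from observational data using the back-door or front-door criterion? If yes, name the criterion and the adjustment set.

P(P|do(G)): backdoor, adjust for {J}.

desc(G)\{G}={P,W,Y}; candidates ⊆ {J,Z}.
size 0: {}; under {} G still reaches {J,P,W,Y} ∋ P.
{J}: G⊥P given {J} in G with G→· removed — back-door holds.
P(P|do(G)) = Σ_{J} P(P|G,J)·P(J).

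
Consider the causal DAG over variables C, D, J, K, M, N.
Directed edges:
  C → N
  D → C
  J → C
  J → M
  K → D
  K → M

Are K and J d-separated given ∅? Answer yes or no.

Yes — K ⊥ J | ∅.

Bayes-Ball from K | ∅ reaches {C,D,M,N}.
J ∉ reach(K|∅) ⇒ K ⊥ J | ∅.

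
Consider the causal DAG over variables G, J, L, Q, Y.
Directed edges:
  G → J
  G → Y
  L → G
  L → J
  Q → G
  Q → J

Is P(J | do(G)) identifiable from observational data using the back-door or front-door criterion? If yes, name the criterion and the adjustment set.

desc(G)\{G}={J,Y}; candidates ⊆ {L,Q}.
size 0: {}; under {} G still reaches {J,L,Q} ∋ J.
size 1: {L}, {Q}; under {L} G still reaches {J,Q} ∋ J.
{L,Q}: G⊥J given {L,Q} in G with G→· removed — back-door holds.
P(J|do(G)) = Σ_{L,Q} P(J|G,L,Q)·P(L,Q).

P(J|do(G)): backdoor, adjust for {L, Q}.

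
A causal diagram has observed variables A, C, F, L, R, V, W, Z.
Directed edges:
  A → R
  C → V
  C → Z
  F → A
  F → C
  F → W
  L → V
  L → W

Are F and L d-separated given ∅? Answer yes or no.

Bayes-Ball from F | ∅ reaches {A,C,R,V,W,Z}.
L ∉ reach(F|∅) ⇒ F ⊥ L | ∅.

Yes — F ⊥ L | ∅.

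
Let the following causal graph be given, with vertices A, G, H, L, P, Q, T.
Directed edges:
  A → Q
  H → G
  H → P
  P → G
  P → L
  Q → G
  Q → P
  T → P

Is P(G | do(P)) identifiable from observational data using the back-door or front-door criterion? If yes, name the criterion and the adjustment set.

P(G|do(P)): backdoor, adjust for {H, Q}.

desc(P)\{P}={G,L}; candidates ⊆ {A,H,Q,T}.
size 0: {}; under {} P still reaches {A,G,H,Q,T} ∋ G.
size 1: {A}, {H}, {Q} …(+1); under {A} P still reaches {G,H,Q,T} ∋ G.
{H,Q}: P⊥G given {H,Q} in G with P→· removed — back-door holds.
P(G|do(P)) = Σ_{H,Q} P(G|P,H,Q)·P(H,Q).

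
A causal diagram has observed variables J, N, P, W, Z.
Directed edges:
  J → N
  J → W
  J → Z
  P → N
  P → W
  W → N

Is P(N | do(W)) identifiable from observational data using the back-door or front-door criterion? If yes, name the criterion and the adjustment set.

desc(W)\{W}={N}; candidates ⊆ {J,P,Z}.
size 0: {}; under {} W still reaches {J,N,P,Z} ∋ N.
size 1: {J}, {P}, {Z}; under {J} W still reaches {N,P} ∋ N.
{J,P}: W⊥N given {J,P} in G with W→· removed — back-door holds.
P(N|do(W)) = Σ_{J,P} P(N|W,J,P)·P(J,P).

P(N|do(W)): backdoor, adjust for {J, P}.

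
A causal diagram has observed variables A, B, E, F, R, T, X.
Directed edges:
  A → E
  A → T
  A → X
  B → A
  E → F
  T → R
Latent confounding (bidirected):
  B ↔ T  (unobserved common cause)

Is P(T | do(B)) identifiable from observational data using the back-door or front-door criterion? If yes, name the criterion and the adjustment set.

desc(B)\{B}={A,E,F,R,T,X}; candidates ⊆ {—}.
B↔T: latent back-door arc(s) into B.
size 0: {}; under {} B still reaches {R,T} ∋ T.
B↔T cannot be blocked by any observed set — no back-door set.
{A}: (i) intercepts every directed B→T path; (ii) no back-door B→{A}; (iii) {B} blocks every back-door {A}→T. Front-door holds.
P(T|do(B)) = Σ_{A} P(A|B) Σ_{B'} P(T|A,B')P(B').

P(T|do(B)): frontdoor, adjust for {A}.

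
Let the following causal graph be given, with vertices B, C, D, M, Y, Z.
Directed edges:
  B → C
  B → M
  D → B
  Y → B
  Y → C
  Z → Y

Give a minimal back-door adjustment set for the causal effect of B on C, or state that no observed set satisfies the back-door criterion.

B→C: minimal back-door set {Y}.

desc(B)\{B}={C,M}; candidates ⊆ {D,Y,Z}.
size 0: {}; under {} B still reaches {C,D,Y,Z} ∋ C.
{Y}: B⊥C given {Y} in G with B→· removed — back-door holds.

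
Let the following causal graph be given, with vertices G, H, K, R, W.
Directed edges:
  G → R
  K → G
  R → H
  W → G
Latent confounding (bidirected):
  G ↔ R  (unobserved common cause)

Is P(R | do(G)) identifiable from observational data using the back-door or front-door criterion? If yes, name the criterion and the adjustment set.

P(R|do(G)): not identifiable (no BD/FD set).

desc(G)\{G}={H,R}; candidates ⊆ {K,W}.
G↔R: latent back-door arc(s) into G.
size 0: {}; under {} G still reaches {H,K,R,W} ∋ R.
size 1: {K}, {W}; under {K} G still reaches {H,R,W} ∋ R.
size 2: {K,W}; under {K,W} G still reaches {H,R} ∋ R.
G↔R cannot be blocked by any observed set — no back-door set.
No mediator lies on a directed G→…→R path.
Neither criterion identifies P(R|do(G)) in this graph.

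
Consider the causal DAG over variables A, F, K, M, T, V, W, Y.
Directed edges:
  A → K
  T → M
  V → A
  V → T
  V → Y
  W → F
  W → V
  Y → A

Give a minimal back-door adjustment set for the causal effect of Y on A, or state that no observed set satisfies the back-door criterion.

Y→A: minimal back-door set {V}.

desc(Y)\{Y}={A,K}; candidates ⊆ {F,M,T,V,W}.
size 0: {}; under {} Y still reaches {A,F,K,M,T,V,W} ∋ A.
{V}: Y⊥A given {V} in G with Y→· removed — back-door holds.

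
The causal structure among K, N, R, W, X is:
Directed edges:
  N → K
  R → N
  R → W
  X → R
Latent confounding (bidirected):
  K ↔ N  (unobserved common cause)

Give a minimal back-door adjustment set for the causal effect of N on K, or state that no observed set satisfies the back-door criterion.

desc(N)\{N}={K}; candidates ⊆ {R,W,X}.
N↔K: latent back-door arc(s) into N.
size 0: {}; under {} N still reaches {K,R,W,X} ∋ K.
size 1: {R}, {W}, {X}; under {R} N still reaches {K} ∋ K.
size 2: {R,W}, {R,X}, {W,X}; under {R,W} N still reaches {K} ∋ K.
N↔K cannot be blocked by any observed set — no back-door set.

N→K: no observed back-door set.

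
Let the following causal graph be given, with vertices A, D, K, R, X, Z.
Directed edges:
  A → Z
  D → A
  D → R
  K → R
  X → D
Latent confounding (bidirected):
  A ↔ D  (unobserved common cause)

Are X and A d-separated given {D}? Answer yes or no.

No — X and A are d-connected given {D}.

Bayes-Ball from X | {D} reaches {A,Z}.
A ∈ reach(X|{D}) ⇒ X ⊥̸ A | {D}.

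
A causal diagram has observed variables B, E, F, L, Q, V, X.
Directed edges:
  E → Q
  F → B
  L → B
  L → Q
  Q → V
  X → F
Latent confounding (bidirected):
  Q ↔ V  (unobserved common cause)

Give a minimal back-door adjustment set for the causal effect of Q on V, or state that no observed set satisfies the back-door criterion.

desc(Q)\{Q}={V}; candidates ⊆ {B,E,F,L,X}.
Q↔V: latent back-door arc(s) into Q.
size 0: {}; under {} Q still reaches {B,E,L,V} ∋ V.
size 1: {B}, {E}, {F} …(+2); under {B} Q still reaches {E,F,L,V,X} ∋ V.
size 2: {B,E}, {B,F}, {B,L} …(+7); under {B,E} Q still reaches {F,L,V,X} ∋ V.
Q↔V cannot be blocked by any observed set — no back-door set.

Q→V: no observed back-door set.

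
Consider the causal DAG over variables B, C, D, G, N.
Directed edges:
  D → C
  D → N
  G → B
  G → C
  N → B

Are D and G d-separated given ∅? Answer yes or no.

Yes — D ⊥ G | ∅.

Bayes-Ball from D | ∅ reaches {B,C,N}.
G ∉ reach(D|∅) ⇒ D ⊥ G | ∅.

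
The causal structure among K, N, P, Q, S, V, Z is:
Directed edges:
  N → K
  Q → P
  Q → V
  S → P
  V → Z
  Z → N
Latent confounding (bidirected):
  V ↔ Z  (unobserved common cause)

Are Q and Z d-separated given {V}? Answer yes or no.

No — Q and Z are d-connected given {V}.

Bayes-Ball from Q | {V} reaches {K,N,P,Z}.
Z ∈ reach(Q|{V}) ⇒ Q ⊥̸ Z | {V}.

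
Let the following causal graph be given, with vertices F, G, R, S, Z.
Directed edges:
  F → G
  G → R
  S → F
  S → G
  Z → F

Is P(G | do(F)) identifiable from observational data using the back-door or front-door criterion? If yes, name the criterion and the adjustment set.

P(G|do(F)): backdoor, adjust for {S}.

desc(F)\{F}={G,R}; candidates ⊆ {S,Z}.
size 0: {}; under {} F still reaches {G,R,S,Z} ∋ G.
{S}: F⊥G given {S} in G with F→· removed — back-door holds.
P(G|do(F)) = Σ_{S} P(G|F,S)·P(S).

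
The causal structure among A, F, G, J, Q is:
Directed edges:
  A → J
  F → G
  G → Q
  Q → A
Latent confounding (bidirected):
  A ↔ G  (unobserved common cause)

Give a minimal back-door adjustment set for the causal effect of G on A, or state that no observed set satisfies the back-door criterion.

G→A: no observed back-door set.

desc(G)\{G}={A,J,Q}; candidates ⊆ {F}.
G↔A: latent back-door arc(s) into G.
size 0: {}; under {} G still reaches {A,F,J} ∋ A.
size 1: {F}; under {F} G still reaches {A,J} ∋ A.
G↔A cannot be blocked by any observed set — no back-door set.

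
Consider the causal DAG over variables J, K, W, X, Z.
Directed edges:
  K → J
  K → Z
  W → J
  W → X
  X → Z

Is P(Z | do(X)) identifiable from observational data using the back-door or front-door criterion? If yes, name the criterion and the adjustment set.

P(Z|do(X)): backdoor, adjust for ∅.

desc(X)\{X}={Z}; candidates ⊆ {J,K,W}.
∅: X⊥Z given ∅ in G with X→· removed — back-door holds.
P(Z|do(X)) = P(Z|X) — no adjustment needed.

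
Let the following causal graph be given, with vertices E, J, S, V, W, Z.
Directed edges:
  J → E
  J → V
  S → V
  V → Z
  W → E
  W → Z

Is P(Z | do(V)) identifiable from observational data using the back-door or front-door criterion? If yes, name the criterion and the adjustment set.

P(Z|do(V)): backdoor, adjust for ∅.

desc(V)\{V}={Z}; candidates ⊆ {E,J,S,W}.
∅: V⊥Z given ∅ in G with V→· removed — back-door holds.
P(Z|do(V)) = P(Z|V) — no adjustment needed.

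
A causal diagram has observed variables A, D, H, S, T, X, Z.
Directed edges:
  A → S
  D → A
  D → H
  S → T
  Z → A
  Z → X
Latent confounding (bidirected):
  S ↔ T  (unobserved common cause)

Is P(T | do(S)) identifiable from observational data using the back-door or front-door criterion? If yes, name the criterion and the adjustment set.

P(T|do(S)): not identifiable (no BD/FD set).

desc(S)\{S}={T}; candidates ⊆ {A,D,H,X,Z}.
S↔T: latent back-door arc(s) into S.
size 0: {}; under {} S still reaches {A,D,H,T,X,Z} ∋ T.
size 1: {A}, {D}, {H} …(+2); under {A} S still reaches {T} ∋ T.
size 2: {A,D}, {A,H}, {A,X} …(+7); under {A,D} S still reaches {T} ∋ T.
S↔T cannot be blocked by any observed set — no back-door set.
No mediator lies on a directed S→…→T path.
Neither criterion identifies P(T|do(S)) in this graph.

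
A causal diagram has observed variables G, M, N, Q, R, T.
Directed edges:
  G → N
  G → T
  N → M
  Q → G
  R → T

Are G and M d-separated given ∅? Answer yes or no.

Bayes-Ball from G | ∅ reaches {M,N,Q,T}.
M ∈ reach(G|∅) ⇒ G ⊥̸ M | ∅.

No — G and M are d-connected given ∅.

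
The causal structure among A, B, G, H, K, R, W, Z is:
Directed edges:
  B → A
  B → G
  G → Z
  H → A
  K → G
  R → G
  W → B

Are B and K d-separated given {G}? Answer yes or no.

Bayes-Ball from B | {G} reaches {A,K,R,W}.
K ∈ reach(B|{G}) ⇒ B ⊥̸ K | {G}.

No — B and K are d-connected given {G}.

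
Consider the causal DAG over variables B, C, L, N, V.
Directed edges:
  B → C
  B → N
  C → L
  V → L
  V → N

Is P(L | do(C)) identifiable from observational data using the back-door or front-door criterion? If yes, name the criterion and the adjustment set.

desc(C)\{C}={L}; candidates ⊆ {B,N,V}.
∅: C⊥L given ∅ in G with C→· removed — back-door holds.
P(L|do(C)) = P(L|C) — no adjustment needed.

P(L|do(C)): backdoor, adjust for ∅.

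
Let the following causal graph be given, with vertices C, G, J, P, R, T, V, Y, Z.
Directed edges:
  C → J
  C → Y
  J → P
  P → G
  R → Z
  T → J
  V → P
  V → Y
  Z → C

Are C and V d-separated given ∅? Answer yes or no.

Bayes-Ball from C | ∅ reaches {G,J,P,R,Y,Z}.
V ∉ reach(C|∅) ⇒ C ⊥ V | ∅.

Yes — C ⊥ V | ∅.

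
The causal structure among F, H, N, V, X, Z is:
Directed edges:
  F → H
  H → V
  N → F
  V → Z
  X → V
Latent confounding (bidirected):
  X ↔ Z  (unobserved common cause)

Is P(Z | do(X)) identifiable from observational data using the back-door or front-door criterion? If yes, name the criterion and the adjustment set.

P(Z|do(X)): frontdoor, adjust for {V}.

desc(X)\{X}={V,Z}; candidates ⊆ {F,H,N}.
X↔Z: latent back-door arc(s) into X.
size 0: {}; under {} X still reaches {Z} ∋ Z.
size 1: {F}, {H}, {N}; under {F} X still reaches {Z} ∋ Z.
size 2: {F,H}, {F,N}, {H,N}; under {F,H} X still reaches {Z} ∋ Z.
X↔Z cannot be blocked by any observed set — no back-door set.
{V}: (i) intercepts every directed X→Z path; (ii) no back-door X→{V}; (iii) {X} blocks every back-door {V}→Z. Front-door holds.
P(Z|do(X)) = Σ_{V} P(V|X) Σ_{X'} P(Z|V,X')P(X').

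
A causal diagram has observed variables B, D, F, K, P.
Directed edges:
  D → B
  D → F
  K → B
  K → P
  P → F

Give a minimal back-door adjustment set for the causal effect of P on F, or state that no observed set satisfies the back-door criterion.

desc(P)\{P}={F}; candidates ⊆ {B,D,K}.
∅: P⊥F given ∅ in G with P→· removed — back-door holds.

P→F: minimal back-door set ∅.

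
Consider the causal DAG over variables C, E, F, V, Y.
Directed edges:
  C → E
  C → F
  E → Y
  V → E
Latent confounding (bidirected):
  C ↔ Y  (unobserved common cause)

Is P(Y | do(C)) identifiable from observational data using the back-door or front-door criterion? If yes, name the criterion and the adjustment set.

desc(C)\{C}={E,F,Y}; candidates ⊆ {V}.
C↔Y: latent back-door arc(s) into C.
size 0: {}; under {} C still reaches {Y} ∋ Y.
size 1: {V}; under {V} C still reaches {Y} ∋ Y.
C↔Y cannot be blocked by any observed set — no back-door set.
{E}: (i) intercepts every directed C→Y path; (ii) no back-door C→{E}; (iii) {C} blocks every back-door {E}→Y. Front-door holds.
P(Y|do(C)) = Σ_{E} P(E|C) Σ_{C'} P(Y|E,C')P(C').

P(Y|do(C)): frontdoor, adjust for {E}.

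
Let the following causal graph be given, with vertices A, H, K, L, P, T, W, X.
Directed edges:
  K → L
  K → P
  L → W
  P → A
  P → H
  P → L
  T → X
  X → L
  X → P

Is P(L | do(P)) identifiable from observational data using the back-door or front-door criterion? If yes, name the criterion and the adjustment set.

P(L|do(P)): backdoor, adjust for {K, X}.

desc(P)\{P}={A,H,L,W}; candidates ⊆ {K,T,X}.
size 0: {}; under {} P still reaches {K,L,T,W,X} ∋ L.
size 1: {K}, {T}, {X}; under {K} P still reaches {L,T,W,X} ∋ L.
{K,X}: P⊥L given {K,X} in G with P→· removed — back-door holds.
P(L|do(P)) = Σ_{K,X} P(L|P,K,X)·P(K,X).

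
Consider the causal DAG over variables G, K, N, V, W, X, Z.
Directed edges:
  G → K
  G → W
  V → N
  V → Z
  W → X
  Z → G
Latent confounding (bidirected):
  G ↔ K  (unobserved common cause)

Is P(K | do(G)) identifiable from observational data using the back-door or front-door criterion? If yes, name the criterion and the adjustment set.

desc(G)\{G}={K,W,X}; candidates ⊆ {N,V,Z}.
G↔K: latent back-door arc(s) into G.
size 0: {}; under {} G still reaches {K,N,V,Z} ∋ K.
size 1: {N}, {V}, {Z}; under {N} G still reaches {K,V,Z} ∋ K.
size 2: {N,V}, {N,Z}, {V,Z}; under {N,V} G still reaches {K,Z} ∋ K.
G↔K cannot be blocked by any observed set — no back-door set.
No mediator lies on a directed G→…→K path.
Neither criterion identifies P(K|do(G)) in this graph.

P(K|do(G)): not identifiable (no BD/FD set).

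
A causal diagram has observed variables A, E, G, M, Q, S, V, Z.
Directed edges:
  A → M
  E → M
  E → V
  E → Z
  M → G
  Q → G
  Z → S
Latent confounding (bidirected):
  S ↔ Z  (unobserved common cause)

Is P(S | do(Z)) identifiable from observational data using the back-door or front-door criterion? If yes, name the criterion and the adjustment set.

P(S|do(Z)): not identifiable (no BD/FD set).

desc(Z)\{Z}={S}; candidates ⊆ {A,E,G,M,Q,V}.
Z↔S: latent back-door arc(s) into Z.
size 0: {}; under {} Z still reaches {E,G,M,S,V} ∋ S.
size 1: {A}, {E}, {G} …(+3); under {A} Z still reaches {E,G,M,S,V} ∋ S.
size 2: {A,E}, {A,G}, {A,M} …(+12); under {A,E} Z still reaches {S} ∋ S.
Z↔S cannot be blocked by any observed set — no back-door set.
No mediator lies on a directed Z→…→S path.
Neither criterion identifies P(S|do(Z)) in this graph.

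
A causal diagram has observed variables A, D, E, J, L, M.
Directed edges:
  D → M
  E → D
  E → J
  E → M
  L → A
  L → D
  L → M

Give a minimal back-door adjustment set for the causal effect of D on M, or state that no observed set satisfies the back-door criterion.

D→M: minimal back-door set {E, L}.

desc(D)\{D}={M}; candidates ⊆ {A,E,J,L}.
size 0: {}; under {} D still reaches {A,E,J,L,M} ∋ M.
size 1: {A}, {E}, {J} …(+1); under {A} D still reaches {E,J,L,M} ∋ M.
{E,L}: D⊥M given {E,L} in G with D→· removed — back-door holds.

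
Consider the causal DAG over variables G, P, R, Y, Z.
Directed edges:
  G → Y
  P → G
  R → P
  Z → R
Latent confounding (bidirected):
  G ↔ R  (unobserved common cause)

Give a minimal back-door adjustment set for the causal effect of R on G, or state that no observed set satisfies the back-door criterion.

R→G: no observed back-door set.

desc(R)\{R}={G,P,Y}; candidates ⊆ {Z}.
R↔G: latent back-door arc(s) into R.
size 0: {}; under {} R still reaches {G,Y,Z} ∋ G.
size 1: {Z}; under {Z} R still reaches {G,Y} ∋ G.
R↔G cannot be blocked by any observed set — no back-door set.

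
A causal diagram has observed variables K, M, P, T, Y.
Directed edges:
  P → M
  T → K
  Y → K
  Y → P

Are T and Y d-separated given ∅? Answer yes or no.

Bayes-Ball from T | ∅ reaches {K}.
Y ∉ reach(T|∅) ⇒ T ⊥ Y | ∅.

Yes — T ⊥ Y | ∅.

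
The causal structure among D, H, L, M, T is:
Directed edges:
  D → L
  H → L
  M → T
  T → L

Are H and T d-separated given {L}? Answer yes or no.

Bayes-Ball from H | {L} reaches {D,M,T}.
T ∈ reach(H|{L}) ⇒ H ⊥̸ T | {L}.

No — H and T are d-connected given {L}.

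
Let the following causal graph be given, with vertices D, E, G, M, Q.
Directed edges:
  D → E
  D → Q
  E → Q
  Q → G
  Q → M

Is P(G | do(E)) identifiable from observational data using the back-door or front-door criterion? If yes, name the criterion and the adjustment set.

desc(E)\{E}={G,M,Q}; candidates ⊆ {D}.
size 0: {}; under {} E still reaches {D,G,M,Q} ∋ G.
{D}: E⊥G given {D} in G with E→· removed — back-door holds.
P(G|do(E)) = Σ_{D} P(G|E,D)·P(D).

P(G|do(E)): backdoor, adjust for {D}.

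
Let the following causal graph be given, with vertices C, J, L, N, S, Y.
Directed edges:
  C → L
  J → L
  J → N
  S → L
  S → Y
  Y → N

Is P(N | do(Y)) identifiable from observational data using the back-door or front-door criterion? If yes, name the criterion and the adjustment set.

desc(Y)\{Y}={N}; candidates ⊆ {C,J,L,S}.
∅: Y⊥N given ∅ in G with Y→· removed — back-door holds.
P(N|do(Y)) = P(N|Y) — no adjustment needed.

P(N|do(Y)): backdoor, adjust for ∅.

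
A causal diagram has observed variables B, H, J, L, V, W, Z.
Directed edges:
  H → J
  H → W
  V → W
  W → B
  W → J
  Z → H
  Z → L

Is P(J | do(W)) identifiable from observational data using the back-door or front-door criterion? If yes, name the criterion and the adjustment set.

P(J|do(W)): backdoor, adjust for {H}.

desc(W)\{W}={B,J}; candidates ⊆ {H,L,V,Z}.
size 0: {}; under {} W still reaches {H,J,L,V,Z} ∋ J.
{H}: W⊥J given {H} in G with W→· removed — back-door holds.
P(J|do(W)) = Σ_{H} P(J|W,H)·P(H).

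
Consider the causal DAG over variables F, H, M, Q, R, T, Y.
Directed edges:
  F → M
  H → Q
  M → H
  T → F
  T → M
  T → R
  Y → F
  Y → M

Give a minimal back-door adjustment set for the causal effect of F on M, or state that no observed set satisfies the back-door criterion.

desc(F)\{F}={H,M,Q}; candidates ⊆ {R,T,Y}.
size 0: {}; under {} F still reaches {H,M,Q,R,T,Y} ∋ M.
size 1: {R}, {T}, {Y}; under {R} F still reaches {H,M,Q,T,Y} ∋ M.
{T,Y}: F⊥M given {T,Y} in G with F→· removed — back-door holds.

F→M: minimal back-door set {T, Y}.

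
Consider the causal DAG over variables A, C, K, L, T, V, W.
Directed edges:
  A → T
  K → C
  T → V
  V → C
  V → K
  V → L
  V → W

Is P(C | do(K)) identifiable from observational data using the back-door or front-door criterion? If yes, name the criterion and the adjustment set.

desc(K)\{K}={C}; candidates ⊆ {A,L,T,V,W}.
size 0: {}; under {} K still reaches {A,C,L,T,V,W} ∋ C.
{V}: K⊥C given {V} in G with K→· removed — back-door holds.
P(C|do(K)) = Σ_{V} P(C|K,V)·P(V).

P(C|do(K)): backdoor, adjust for {V}.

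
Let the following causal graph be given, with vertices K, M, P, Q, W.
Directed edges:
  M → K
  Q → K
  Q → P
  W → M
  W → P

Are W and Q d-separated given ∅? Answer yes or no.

Yes — W ⊥ Q | ∅.

Bayes-Ball from W | ∅ reaches {K,M,P}.
Q ∉ reach(W|∅) ⇒ W ⊥ Q | ∅.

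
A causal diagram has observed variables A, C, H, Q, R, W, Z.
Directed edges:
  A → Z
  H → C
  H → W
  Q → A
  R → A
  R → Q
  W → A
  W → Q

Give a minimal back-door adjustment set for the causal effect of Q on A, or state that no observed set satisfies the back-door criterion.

desc(Q)\{Q}={A,Z}; candidates ⊆ {C,H,R,W}.
size 0: {}; under {} Q still reaches {A,C,H,R,W,Z} ∋ A.
size 1: {C}, {H}, {R} …(+1); under {C} Q still reaches {A,H,R,W,Z} ∋ A.
{R,W}: Q⊥A given {R,W} in G with Q→· removed — back-door holds.

Q→A: minimal back-door set {R, W}.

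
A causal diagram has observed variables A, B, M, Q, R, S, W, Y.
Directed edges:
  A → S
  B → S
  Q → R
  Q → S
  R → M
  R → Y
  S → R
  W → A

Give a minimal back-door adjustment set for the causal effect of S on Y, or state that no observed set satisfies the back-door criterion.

desc(S)\{S}={M,R,Y}; candidates ⊆ {A,B,Q,W}.
size 0: {}; under {} S still reaches {A,B,M,Q,R,W,Y} ∋ Y.
{Q}: S⊥Y given {Q} in G with S→· removed — back-door holds.

S→Y: minimal back-door set {Q}.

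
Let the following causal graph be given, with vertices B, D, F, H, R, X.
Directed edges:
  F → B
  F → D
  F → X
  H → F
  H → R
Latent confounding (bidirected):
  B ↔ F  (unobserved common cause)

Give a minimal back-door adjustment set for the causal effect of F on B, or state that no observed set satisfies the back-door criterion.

F→B: no observed back-door set.

desc(F)\{F}={B,D,X}; candidates ⊆ {H,R}.
F↔B: latent back-door arc(s) into F.
size 0: {}; under {} F still reaches {B,H,R} ∋ B.
size 1: {H}, {R}; under {H} F still reaches {B} ∋ B.
size 2: {H,R}; under {H,R} F still reaches {B} ∋ B.
F↔B cannot be blocked by any observed set — no back-door set.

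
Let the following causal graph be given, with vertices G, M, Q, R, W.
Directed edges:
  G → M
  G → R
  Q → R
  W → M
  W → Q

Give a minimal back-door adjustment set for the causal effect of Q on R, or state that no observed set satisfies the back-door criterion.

desc(Q)\{Q}={R}; candidates ⊆ {G,M,W}.
∅: Q⊥R given ∅ in G with Q→· removed — back-door holds.

Q→R: minimal back-door set ∅.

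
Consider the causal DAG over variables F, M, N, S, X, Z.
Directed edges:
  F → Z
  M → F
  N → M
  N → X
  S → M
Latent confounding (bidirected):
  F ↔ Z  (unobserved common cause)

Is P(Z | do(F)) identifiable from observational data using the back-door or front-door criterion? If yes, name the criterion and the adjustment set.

P(Z|do(F)): not identifiable (no BD/FD set).

desc(F)\{F}={Z}; candidates ⊆ {M,N,S,X}.
F↔Z: latent back-door arc(s) into F.
size 0: {}; under {} F still reaches {M,N,S,X,Z} ∋ Z.
size 1: {M}, {N}, {S} …(+1); under {M} F still reaches {Z} ∋ Z.
size 2: {M,N}, {M,S}, {M,X} …(+3); under {M,N} F still reaches {Z} ∋ Z.
F↔Z cannot be blocked by any observed set — no back-door set.
No mediator lies on a directed F→…→Z path.
Neither criterion identifies P(Z|do(F)) in this graph.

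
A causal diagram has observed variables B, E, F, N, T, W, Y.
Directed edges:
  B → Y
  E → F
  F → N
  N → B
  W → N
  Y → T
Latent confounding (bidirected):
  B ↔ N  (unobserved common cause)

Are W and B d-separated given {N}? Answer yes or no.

Bayes-Ball from W | {N} reaches {B,E,F,T,Y}.
B ∈ reach(W|{N}) ⇒ W ⊥̸ B | {N}.

No — W and B are d-connected given {N}.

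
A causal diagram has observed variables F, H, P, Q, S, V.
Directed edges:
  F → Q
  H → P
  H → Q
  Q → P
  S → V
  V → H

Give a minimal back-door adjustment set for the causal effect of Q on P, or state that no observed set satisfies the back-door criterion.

Q→P: minimal back-door set {H}.

desc(Q)\{Q}={P}; candidates ⊆ {F,H,S,V}.
size 0: {}; under {} Q still reaches {F,H,P,S,V} ∋ P.
{H}: Q⊥P given {H} in G with Q→· removed — back-door holds.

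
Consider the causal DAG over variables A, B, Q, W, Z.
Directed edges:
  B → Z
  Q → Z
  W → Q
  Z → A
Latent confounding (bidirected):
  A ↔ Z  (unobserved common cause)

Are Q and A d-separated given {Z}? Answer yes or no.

Bayes-Ball from Q | {Z} reaches {A,B,W}.
A ∈ reach(Q|{Z}) ⇒ Q ⊥̸ A | {Z}.

No — Q and A are d-connected given {Z}.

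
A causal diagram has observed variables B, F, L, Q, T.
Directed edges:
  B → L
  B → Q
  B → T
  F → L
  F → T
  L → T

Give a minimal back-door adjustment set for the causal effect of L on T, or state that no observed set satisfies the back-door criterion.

desc(L)\{L}={T}; candidates ⊆ {B,F,Q}.
size 0: {}; under {} L still reaches {B,F,Q,T} ∋ T.
size 1: {B}, {F}, {Q}; under {B} L still reaches {F,T} ∋ T.
{B,F}: L⊥T given {B,F} in G with L→· removed — back-door holds.

L→T: minimal back-door set {B, F}.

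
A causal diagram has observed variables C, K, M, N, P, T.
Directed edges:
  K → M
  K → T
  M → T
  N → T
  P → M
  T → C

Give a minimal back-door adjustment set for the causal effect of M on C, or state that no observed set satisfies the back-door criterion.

M→C: minimal back-door set {K}.

desc(M)\{M}={C,T}; candidates ⊆ {K,N,P}.
size 0: {}; under {} M still reaches {C,K,P,T} ∋ C.
{K}: M⊥C given {K} in G with M→· removed — back-door holds.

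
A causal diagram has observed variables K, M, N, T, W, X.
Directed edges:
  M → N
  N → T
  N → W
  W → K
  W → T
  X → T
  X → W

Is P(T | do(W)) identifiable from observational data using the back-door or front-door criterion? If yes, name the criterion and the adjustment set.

P(T|do(W)): backdoor, adjust for {N, X}.

desc(W)\{W}={K,T}; candidates ⊆ {M,N,X}.
size 0: {}; under {} W still reaches {M,N,T,X} ∋ T.
size 1: {M}, {N}, {X}; under {M} W still reaches {N,T,X} ∋ T.
{N,X}: W⊥T given {N,X} in G with W→· removed — back-door holds.
P(T|do(W)) = Σ_{N,X} P(T|W,N,X)·P(N,X).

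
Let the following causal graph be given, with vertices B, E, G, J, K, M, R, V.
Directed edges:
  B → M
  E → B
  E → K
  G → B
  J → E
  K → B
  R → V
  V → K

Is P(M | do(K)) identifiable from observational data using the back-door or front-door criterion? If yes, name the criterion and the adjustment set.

desc(K)\{K}={B,M}; candidates ⊆ {E,G,J,R,V}.
size 0: {}; under {} K still reaches {B,E,J,M,R,V} ∋ M.
{E}: K⊥M given {E} in G with K→· removed — back-door holds.
P(M|do(K)) = Σ_{E} P(M|K,E)·P(E).

P(M|do(K)): backdoor, adjust for {E}.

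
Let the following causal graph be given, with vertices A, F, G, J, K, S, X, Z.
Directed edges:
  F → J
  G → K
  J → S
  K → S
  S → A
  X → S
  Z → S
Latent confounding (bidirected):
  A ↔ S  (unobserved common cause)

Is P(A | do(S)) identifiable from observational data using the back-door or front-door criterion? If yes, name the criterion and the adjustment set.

P(A|do(S)): not identifiable (no BD/FD set).

desc(S)\{S}={A}; candidates ⊆ {F,G,J,K,X,Z}.
S↔A: latent back-door arc(s) into S.
size 0: {}; under {} S still reaches {A,F,G,J,K,X,Z} ∋ A.
size 1: {F}, {G}, {J} …(+3); under {F} S still reaches {A,G,J,K,X,Z} ∋ A.
size 2: {F,G}, {F,J}, {F,K} …(+12); under {F,G} S still reaches {A,J,K,X,Z} ∋ A.
S↔A cannot be blocked by any observed set — no back-door set.
No mediator lies on a directed S→…→A path.
Neither criterion identifies P(A|do(S)) in this graph.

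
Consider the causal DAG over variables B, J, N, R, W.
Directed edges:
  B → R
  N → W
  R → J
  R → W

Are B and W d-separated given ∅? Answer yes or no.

No — B and W are d-connected given ∅.

Bayes-Ball from B | ∅ reaches {J,R,W}.
W ∈ reach(B|∅) ⇒ B ⊥̸ W | ∅.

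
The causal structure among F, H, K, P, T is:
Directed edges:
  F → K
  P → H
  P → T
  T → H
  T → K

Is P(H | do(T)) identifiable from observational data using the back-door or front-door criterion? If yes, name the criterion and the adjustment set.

desc(T)\{T}={H,K}; candidates ⊆ {F,P}.
size 0: {}; under {} T still reaches {H,P} ∋ H.
{P}: T⊥H given {P} in G with T→· removed — back-door holds.
P(H|do(T)) = Σ_{P} P(H|T,P)·P(P).

P(H|do(T)): backdoor, adjust for {P}.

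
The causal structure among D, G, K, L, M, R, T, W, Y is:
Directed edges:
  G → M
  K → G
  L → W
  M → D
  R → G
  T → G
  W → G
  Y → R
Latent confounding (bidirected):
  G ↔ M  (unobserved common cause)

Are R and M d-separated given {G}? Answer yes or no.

No — R and M are d-connected given {G}.

Bayes-Ball from R | {G} reaches {D,K,L,M,T,W,Y}.
M ∈ reach(R|{G}) ⇒ R ⊥̸ M | {G}.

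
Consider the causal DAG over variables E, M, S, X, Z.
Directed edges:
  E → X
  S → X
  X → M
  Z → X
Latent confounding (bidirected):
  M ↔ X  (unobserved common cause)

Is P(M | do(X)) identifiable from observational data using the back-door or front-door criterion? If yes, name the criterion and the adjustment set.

P(M|do(X)): not identifiable (no BD/FD set).

desc(X)\{X}={M}; candidates ⊆ {E,S,Z}.
X↔M: latent back-door arc(s) into X.
size 0: {}; under {} X still reaches {E,M,S,Z} ∋ M.
size 1: {E}, {S}, {Z}; under {E} X still reaches {M,S,Z} ∋ M.
size 2: {E,S}, {E,Z}, {S,Z}; under {E,S} X still reaches {M,Z} ∋ M.
X↔M cannot be blocked by any observed set — no back-door set.
No mediator lies on a directed X→…→M path.
Neither criterion identifies P(M|do(X)) in this graph.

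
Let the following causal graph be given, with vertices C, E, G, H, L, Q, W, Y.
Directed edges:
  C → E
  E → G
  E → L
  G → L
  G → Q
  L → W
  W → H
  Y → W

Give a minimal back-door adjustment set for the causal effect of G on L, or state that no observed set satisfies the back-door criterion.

G→L: minimal back-door set {E}.

desc(G)\{G}={H,L,Q,W}; candidates ⊆ {C,E,Y}.
size 0: {}; under {} G still reaches {C,E,H,L,W} ∋ L.
{E}: G⊥L given {E} in G with G→· removed — back-door holds.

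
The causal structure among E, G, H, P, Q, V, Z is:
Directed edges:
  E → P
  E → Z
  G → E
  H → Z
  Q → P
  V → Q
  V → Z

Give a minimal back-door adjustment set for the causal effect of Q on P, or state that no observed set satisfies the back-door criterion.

Q→P: minimal back-door set ∅.

desc(Q)\{Q}={P}; candidates ⊆ {E,G,H,V,Z}.
∅: Q⊥P given ∅ in G with Q→· removed — back-door holds.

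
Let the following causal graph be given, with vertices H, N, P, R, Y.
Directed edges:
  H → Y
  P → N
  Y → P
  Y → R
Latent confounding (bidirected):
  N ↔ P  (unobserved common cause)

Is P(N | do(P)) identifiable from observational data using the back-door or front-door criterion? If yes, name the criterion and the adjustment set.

P(N|do(P)): not identifiable (no BD/FD set).

desc(P)\{P}={N}; candidates ⊆ {H,R,Y}.
P↔N: latent back-door arc(s) into P.
size 0: {}; under {} P still reaches {H,N,R,Y} ∋ N.
size 1: {H}, {R}, {Y}; under {H} P still reaches {N,R,Y} ∋ N.
size 2: {H,R}, {H,Y}, {R,Y}; under {H,R} P still reaches {N,Y} ∋ N.
P↔N cannot be blocked by any observed set — no back-door set.
No mediator lies on a directed P→…→N path.
Neither criterion identifies P(N|do(P)) in this graph.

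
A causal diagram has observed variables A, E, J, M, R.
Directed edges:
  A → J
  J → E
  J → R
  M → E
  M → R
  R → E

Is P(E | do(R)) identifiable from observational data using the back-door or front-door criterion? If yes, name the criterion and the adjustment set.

P(E|do(R)): backdoor, adjust for {J, M}.

desc(R)\{R}={E}; candidates ⊆ {A,J,M}.
size 0: {}; under {} R still reaches {A,E,J,M} ∋ E.
size 1: {A}, {J}, {M}; under {A} R still reaches {E,J,M} ∋ E.
{J,M}: R⊥E given {J,M} in G with R→· removed — back-door holds.
P(E|do(R)) = Σ_{J,M} P(E|R,J,M)·P(J,M).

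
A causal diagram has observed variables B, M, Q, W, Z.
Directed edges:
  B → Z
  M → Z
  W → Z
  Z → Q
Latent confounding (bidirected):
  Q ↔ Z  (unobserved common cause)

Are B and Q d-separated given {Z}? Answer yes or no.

No — B and Q are d-connected given {Z}.

Bayes-Ball from B | {Z} reaches {M,Q,W}.
Q ∈ reach(B|{Z}) ⇒ B ⊥̸ Q | {Z}.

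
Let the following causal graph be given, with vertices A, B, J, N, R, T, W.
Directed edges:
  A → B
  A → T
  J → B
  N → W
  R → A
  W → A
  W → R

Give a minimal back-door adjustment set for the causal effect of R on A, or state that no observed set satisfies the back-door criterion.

R→A: minimal back-door set {W}.

desc(R)\{R}={A,B,T}; candidates ⊆ {J,N,W}.
size 0: {}; under {} R still reaches {A,B,N,T,W} ∋ A.
{W}: R⊥A given {W} in G with R→· removed — back-door holds.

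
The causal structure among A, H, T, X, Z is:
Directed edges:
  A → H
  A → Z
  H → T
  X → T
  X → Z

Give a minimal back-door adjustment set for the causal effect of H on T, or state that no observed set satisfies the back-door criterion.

H→T: minimal back-door set ∅.

desc(H)\{H}={T}; candidates ⊆ {A,X,Z}.
∅: H⊥T given ∅ in G with H→· removed — back-door holds.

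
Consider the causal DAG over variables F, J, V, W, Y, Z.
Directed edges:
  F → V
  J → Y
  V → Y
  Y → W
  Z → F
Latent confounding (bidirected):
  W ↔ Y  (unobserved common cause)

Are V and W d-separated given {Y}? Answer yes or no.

Bayes-Ball from V | {Y} reaches {F,J,W,Z}.
W ∈ reach(V|{Y}) ⇒ V ⊥̸ W | {Y}.

No — V and W are d-connected given {Y}.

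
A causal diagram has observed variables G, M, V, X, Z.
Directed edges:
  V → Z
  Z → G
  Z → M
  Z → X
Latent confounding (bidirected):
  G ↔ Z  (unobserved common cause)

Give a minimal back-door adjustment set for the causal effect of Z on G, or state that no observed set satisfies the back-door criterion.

desc(Z)\{Z}={G,M,X}; candidates ⊆ {V}.
Z↔G: latent back-door arc(s) into Z.
size 0: {}; under {} Z still reaches {G,V} ∋ G.
size 1: {V}; under {V} Z still reaches {G} ∋ G.
Z↔G cannot be blocked by any observed set — no back-door set.

Z→G: no observed back-door set.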